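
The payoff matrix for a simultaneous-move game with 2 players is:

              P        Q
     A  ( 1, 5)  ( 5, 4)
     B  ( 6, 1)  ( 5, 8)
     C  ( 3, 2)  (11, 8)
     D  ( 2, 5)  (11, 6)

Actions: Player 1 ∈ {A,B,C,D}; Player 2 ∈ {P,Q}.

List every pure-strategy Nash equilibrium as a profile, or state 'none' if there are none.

PSNE = {(C,Q), (D,Q)}

(A,P): not NE [P1→B gives 6>1]
(A,Q): not NE [P1→D gives 11>5; P2→P gives 5>4]
(B,P): not NE [P2→Q gives 8>1]
(B,Q): not NE [P1→D gives 11>5]
(C,P): not NE [P1→B gives 6>3; P2→Q gives 8>2]
(C,Q): NE
(D,P): not NE [P1→B gives 6>2; P2→Q gives 6>5]
(D,Q): NE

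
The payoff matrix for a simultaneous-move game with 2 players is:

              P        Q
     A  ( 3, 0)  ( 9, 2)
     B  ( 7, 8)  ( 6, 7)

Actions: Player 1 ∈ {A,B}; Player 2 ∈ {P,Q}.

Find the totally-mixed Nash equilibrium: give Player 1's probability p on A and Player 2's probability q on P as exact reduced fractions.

P1 indiff ⇒ q·3+(1-q)·9 = q·7+(1-q)·6 ⇒ q(-4) = (1-q)(-3) ⇒ q = 3/7
P2 indiff ⇒ p·0+(1-p)·8 = p·2+(1-p)·7 ⇒ p(-2) = (1-p)(-1) ⇒ p = 1/3

(p,q) = (1/3, 3/7)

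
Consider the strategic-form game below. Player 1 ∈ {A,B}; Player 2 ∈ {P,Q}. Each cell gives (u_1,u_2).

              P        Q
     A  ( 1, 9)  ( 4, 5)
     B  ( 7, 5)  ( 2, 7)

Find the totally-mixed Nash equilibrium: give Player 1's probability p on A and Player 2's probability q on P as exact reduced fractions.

(p,q) = (1/3, 1/4)

P1 indiff ⇒ q·1+(1-q)·4 = q·7+(1-q)·2 ⇒ q(-6) = (1-q)(-2) ⇒ q = 1/4
P2 indiff ⇒ p·9+(1-p)·5 = p·5+(1-p)·7 ⇒ p(4) = (1-p)(2) ⇒ p = 1/3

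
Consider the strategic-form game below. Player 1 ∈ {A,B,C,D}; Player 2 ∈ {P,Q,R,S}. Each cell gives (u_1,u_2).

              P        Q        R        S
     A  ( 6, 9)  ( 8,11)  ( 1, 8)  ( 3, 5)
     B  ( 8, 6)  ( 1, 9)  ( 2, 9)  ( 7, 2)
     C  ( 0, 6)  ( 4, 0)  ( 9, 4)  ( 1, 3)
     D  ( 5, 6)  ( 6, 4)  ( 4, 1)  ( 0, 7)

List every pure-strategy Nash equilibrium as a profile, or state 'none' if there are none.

(A,P): not NE [P1→B gives 8>6; P2→Q gives 11>9]
(A,Q): NE
(A,R): not NE [P1→C gives 9>1; P2→Q gives 11>8]
(A,S): not NE [P1→B gives 7>3; P2→Q gives 11>5]
(B,P): not NE [P2→R gives 9>6]
(B,Q): not NE [P1→A gives 8>1]
(B,R): not NE [P1→C gives 9>2]
(B,S): not NE [P2→R gives 9>2]
(C,P): not NE [P1→B gives 8>0]
(C,Q): not NE [P1→A gives 8>4; P2→P gives 6>0]
(C,R): not NE [P2→P gives 6>4]
(C,S): not NE [P1→B gives 7>1; P2→P gives 6>3]
(D,P): not NE [P1→B gives 8>5; P2→S gives 7>6]
(D,Q): not NE [P1→A gives 8>6; P2→S gives 7>4]
(D,R): not NE [P1→C gives 9>4; P2→S gives 7>1]
(D,S): not NE [P1→B gives 7>0]

PSNE = {(A,Q)}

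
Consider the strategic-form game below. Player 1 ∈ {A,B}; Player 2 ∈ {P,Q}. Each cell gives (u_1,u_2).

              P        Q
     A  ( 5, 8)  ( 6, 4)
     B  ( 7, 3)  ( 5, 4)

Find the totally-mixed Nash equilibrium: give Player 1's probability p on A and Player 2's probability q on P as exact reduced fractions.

p=1/5, q=1/3

P1 indiff ⇒ q·5+(1-q)·6 = q·7+(1-q)·5 ⇒ q(-2) = (1-q)(-1) ⇒ q = 1/3
P2 indiff ⇒ p·8+(1-p)·3 = p·4+(1-p)·4 ⇒ p(4) = (1-p)(1) ⇒ p = 1/5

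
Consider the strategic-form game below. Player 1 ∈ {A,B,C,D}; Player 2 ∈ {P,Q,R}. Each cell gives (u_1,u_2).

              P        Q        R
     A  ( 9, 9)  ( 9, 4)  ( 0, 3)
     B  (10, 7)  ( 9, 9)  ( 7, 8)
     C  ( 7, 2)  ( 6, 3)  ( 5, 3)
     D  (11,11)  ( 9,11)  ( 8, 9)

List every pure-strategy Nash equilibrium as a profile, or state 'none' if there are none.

(A,P): not NE [P1→D gives 11>9]
(A,Q): not NE [P2→P gives 9>4]
(A,R): not NE [P1→D gives 8>0; P2→P gives 9>3]
(B,P): not NE [P1→D gives 11>10; P2→Q gives 9>7]
(B,Q): NE
(B,R): not NE [P1→D gives 8>7; P2→Q gives 9>8]
(C,P): not NE [P1→D gives 11>7; P2→R gives 3>2]
(C,Q): not NE [P1→D gives 9>6]
(C,R): not NE [P1→D gives 8>5]
(D,P): NE
(D,Q): NE
(D,R): not NE [P2→Q gives 11>9]

NE set: (B,Q), (D,P), (D,Q)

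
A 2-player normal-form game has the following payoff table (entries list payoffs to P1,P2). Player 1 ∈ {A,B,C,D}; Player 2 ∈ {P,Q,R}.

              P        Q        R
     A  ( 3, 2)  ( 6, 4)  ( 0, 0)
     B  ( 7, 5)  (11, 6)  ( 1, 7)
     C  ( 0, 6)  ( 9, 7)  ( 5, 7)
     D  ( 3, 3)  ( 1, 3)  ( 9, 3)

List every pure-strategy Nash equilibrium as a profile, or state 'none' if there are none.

(A,P): not NE [P1→B gives 7>3; P2→Q gives 4>2]
(A,Q): not NE [P1→B gives 11>6]
(A,R): not NE [P1→D gives 9>0; P2→Q gives 4>0]
(B,P): not NE [P2→R gives 7>5]
(B,Q): not NE [P2→R gives 7>6]
(B,R): not NE [P1→D gives 9>1]
(C,P): not NE [P1→B gives 7>0; P2→R gives 7>6]
(C,Q): not NE [P1→B gives 11>9]
(C,R): not NE [P1→D gives 9>5]
(D,P): not NE [P1→B gives 7>3]
(D,Q): not NE [P1→B gives 11>1]
(D,R): NE

Nash profiles: (D,R)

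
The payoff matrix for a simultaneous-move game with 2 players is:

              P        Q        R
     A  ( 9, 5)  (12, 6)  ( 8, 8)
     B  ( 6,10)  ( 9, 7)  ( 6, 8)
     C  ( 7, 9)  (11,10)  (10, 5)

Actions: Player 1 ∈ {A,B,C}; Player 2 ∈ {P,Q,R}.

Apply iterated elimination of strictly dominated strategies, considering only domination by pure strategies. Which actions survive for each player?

Survivors P1:{A,C} P2:{Q,R}

P1 drop B (A beats it: P:9>6 Q:12>9 R:8>6)
P2 drop P (Q beats it: A:6>5 C:10>9)
P1→{A,C} P2→{Q,R}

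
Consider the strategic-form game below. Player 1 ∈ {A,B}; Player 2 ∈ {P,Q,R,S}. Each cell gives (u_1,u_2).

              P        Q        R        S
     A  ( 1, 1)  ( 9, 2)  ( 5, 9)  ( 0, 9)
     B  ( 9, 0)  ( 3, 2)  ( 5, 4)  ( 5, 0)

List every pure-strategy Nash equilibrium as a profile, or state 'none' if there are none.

NE set: (A,R), (B,R)

(A,P): not NE [P1→B gives 9>1; P2→S gives 9>1]
(A,Q): not NE [P2→S gives 9>2]
(A,R): NE
(A,S): not NE [P1→B gives 5>0]
(B,P): not NE [P2→R gives 4>0]
(B,Q): not NE [P1→A gives 9>3; P2→R gives 4>2]
(B,R): NE
(B,S): not NE [P2→R gives 4>0]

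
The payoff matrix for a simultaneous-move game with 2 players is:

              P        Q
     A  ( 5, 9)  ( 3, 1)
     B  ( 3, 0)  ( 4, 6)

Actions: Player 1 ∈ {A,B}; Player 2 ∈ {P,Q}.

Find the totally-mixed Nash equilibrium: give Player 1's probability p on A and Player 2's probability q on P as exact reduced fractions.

P1 indiff ⇒ q·5+(1-q)·3 = q·3+(1-q)·4 ⇒ q(2) = (1-q)(1) ⇒ q = 1/3
P2 indiff ⇒ p·9+(1-p)·0 = p·1+(1-p)·6 ⇒ p(8) = (1-p)(6) ⇒ p = 3/7

p=3/7, q=1/3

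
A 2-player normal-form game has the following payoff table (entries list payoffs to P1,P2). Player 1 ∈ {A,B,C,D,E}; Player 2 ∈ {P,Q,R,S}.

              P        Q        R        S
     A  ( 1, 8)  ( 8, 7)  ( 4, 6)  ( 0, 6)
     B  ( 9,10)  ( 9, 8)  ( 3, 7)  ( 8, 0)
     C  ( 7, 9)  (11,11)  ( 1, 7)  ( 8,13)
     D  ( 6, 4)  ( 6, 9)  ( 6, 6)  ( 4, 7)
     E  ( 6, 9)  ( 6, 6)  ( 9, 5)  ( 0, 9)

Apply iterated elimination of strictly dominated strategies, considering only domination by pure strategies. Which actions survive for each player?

IESDS → P1:{B,C} P2:{P,Q,S}

P2 drop R (Q beats it: A:7>6 B:8>7 C:11>7 D:9>6 E:6>5)
P1 drop A (B beats it: P:9>1 Q:9>8 S:8>0)
P1 drop D (B beats it: P:9>6 Q:9>6 S:8>4)
P1 drop E (B beats it: P:9>6 Q:9>6 S:8>0)
P1→{B,C} P2→{P,Q,S}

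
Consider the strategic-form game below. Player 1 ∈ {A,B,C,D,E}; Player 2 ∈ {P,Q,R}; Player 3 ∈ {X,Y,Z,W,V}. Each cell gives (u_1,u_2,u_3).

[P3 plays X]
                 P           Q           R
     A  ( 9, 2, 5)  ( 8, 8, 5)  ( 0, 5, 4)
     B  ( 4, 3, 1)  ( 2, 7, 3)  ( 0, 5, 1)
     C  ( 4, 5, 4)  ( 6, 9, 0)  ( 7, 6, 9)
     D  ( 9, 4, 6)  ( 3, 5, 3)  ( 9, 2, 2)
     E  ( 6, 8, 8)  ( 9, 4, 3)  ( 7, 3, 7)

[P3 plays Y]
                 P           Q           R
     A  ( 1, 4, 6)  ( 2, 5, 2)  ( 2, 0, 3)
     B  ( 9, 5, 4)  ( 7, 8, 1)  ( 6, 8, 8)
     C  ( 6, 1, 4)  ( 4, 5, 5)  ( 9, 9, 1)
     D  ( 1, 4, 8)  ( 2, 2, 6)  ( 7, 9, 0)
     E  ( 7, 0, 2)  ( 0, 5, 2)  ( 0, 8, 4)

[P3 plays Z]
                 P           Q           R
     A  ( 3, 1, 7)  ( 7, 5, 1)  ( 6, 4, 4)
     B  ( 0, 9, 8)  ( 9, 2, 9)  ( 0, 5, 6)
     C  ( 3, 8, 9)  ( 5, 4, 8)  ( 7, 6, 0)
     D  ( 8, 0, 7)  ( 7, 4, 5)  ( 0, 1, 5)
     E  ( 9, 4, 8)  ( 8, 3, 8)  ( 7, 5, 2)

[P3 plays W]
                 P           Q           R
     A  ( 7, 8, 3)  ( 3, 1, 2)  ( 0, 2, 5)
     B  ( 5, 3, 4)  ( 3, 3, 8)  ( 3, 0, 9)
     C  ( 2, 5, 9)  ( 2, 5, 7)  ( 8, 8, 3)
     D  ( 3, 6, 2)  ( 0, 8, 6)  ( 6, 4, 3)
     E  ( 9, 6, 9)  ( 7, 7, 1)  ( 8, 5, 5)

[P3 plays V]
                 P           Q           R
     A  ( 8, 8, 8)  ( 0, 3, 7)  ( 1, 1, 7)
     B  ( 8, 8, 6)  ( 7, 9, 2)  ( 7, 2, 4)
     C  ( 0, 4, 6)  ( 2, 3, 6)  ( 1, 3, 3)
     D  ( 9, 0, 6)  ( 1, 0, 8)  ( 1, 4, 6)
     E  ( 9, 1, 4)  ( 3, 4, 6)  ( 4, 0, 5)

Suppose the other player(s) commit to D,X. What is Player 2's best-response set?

P2 best: {Q}

u_2(P vs D,X) = 4
u_2(Q vs D,X) = 5
u_2(R vs D,X) = 2
max payoff 5 at {Q}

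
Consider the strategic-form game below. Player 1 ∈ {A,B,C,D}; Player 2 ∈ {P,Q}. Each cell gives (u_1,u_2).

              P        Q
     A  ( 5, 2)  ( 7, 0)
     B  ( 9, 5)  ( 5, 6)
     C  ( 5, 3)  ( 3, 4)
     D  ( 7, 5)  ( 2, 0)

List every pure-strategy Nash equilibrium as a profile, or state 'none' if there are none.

(A,P): not NE [P1→B gives 9>5]
(A,Q): not NE [P2→P gives 2>0]
(B,P): not NE [P2→Q gives 6>5]
(B,Q): not NE [P1→A gives 7>5]
(C,P): not NE [P1→B gives 9>5; P2→Q gives 4>3]
(C,Q): not NE [P1→A gives 7>3]
(D,P): not NE [P1→B gives 9>7]
(D,Q): not NE [P1→A gives 7>2; P2→P gives 5>0]

PSNE: ∅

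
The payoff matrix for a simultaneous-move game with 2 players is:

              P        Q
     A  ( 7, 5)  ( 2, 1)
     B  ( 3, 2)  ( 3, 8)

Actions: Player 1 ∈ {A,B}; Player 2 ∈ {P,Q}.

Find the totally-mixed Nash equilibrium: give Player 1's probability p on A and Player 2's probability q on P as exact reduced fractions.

P1 mixes 3/5 on A; P2 mixes 1/5 on P

P1 indiff ⇒ q·7+(1-q)·2 = q·3+(1-q)·3 ⇒ q(4) = (1-q)(1) ⇒ q = 1/5
P2 indiff ⇒ p·5+(1-p)·2 = p·1+(1-p)·8 ⇒ p(4) = (1-p)(6) ⇒ p = 3/5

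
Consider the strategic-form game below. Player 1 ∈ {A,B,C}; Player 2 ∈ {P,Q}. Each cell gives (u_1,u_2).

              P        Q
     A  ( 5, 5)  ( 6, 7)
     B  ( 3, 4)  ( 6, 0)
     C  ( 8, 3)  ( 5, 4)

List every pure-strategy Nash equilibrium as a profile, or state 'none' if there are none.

(A,P): not NE [P1→C gives 8>5; P2→Q gives 7>5]
(A,Q): NE
(B,P): not NE [P1→C gives 8>3]
(B,Q): not NE [P2→P gives 4>0]
(C,P): not NE [P2→Q gives 4>3]
(C,Q): not NE [P1→B gives 6>5]

Nash profiles: (A,Q)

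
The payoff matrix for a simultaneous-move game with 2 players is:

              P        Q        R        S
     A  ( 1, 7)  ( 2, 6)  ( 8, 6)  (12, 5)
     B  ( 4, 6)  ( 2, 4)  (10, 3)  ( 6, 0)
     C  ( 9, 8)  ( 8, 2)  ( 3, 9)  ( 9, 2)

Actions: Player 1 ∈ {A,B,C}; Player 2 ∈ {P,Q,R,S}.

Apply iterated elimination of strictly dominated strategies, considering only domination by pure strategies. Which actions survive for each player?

P2 drop Q (P beats it: A:7>6 B:6>4 C:8>2)
P2 drop S (P beats it: A:7>5 B:6>0 C:8>2)
P1 drop A (B beats it: P:4>1 R:10>8)
P1→{B,C} P2→{P,R}

IESDS → P1:{B,C} P2:{P,R}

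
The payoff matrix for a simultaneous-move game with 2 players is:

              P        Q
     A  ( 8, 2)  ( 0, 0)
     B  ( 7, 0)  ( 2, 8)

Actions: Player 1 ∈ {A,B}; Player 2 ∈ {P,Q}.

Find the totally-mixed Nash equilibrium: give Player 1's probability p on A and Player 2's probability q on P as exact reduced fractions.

(p,q) = (4/5, 2/3)

P1 indiff ⇒ q·8+(1-q)·0 = q·7+(1-q)·2 ⇒ q(1) = (1-q)(2) ⇒ q = 2/3
P2 indiff ⇒ p·2+(1-p)·0 = p·0+(1-p)·8 ⇒ p(2) = (1-p)(8) ⇒ p = 4/5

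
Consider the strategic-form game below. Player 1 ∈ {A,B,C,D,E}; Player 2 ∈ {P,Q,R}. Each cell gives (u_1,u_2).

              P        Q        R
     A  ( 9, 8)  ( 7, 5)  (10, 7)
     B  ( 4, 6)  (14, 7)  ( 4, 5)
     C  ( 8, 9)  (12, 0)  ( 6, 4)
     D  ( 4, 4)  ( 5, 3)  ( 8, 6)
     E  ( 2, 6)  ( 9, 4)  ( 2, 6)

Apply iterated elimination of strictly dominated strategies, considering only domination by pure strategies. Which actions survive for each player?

IESDS → P1:{A,B,C} P2:{P,Q}

P1 drop D (A beats it: P:9>4 Q:7>5 R:10>8)
P1 drop E (B beats it: P:4>2 Q:14>9 R:4>2)
P2 drop R (P beats it: A:8>7 B:6>5 C:9>4)
P1→{A,B,C} P2→{P,Q}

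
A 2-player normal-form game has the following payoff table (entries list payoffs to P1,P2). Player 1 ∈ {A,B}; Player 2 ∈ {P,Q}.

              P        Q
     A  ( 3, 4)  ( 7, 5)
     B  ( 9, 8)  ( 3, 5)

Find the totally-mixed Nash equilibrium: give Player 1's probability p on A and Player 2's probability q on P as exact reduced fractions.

P1 indiff ⇒ q·3+(1-q)·7 = q·9+(1-q)·3 ⇒ q(-6) = (1-q)(-4) ⇒ q = 2/5
P2 indiff ⇒ p·4+(1-p)·8 = p·5+(1-p)·5 ⇒ p(-1) = (1-p)(-3) ⇒ p = 3/4

p=3/4, q=2/5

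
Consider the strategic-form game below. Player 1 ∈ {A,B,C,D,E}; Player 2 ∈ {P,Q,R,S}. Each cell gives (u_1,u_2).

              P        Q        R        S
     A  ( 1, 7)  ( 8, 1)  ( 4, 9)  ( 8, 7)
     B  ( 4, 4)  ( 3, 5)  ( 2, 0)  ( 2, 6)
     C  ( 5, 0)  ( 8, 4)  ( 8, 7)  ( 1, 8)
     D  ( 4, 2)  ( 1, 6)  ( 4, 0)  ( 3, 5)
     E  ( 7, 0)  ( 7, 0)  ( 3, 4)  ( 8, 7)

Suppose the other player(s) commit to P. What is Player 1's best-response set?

u_1(A vs P) = 1
u_1(B vs P) = 4
u_1(C vs P) = 5
u_1(D vs P) = 4
u_1(E vs P) = 7
max payoff 7 at {E}

P1 best: {E}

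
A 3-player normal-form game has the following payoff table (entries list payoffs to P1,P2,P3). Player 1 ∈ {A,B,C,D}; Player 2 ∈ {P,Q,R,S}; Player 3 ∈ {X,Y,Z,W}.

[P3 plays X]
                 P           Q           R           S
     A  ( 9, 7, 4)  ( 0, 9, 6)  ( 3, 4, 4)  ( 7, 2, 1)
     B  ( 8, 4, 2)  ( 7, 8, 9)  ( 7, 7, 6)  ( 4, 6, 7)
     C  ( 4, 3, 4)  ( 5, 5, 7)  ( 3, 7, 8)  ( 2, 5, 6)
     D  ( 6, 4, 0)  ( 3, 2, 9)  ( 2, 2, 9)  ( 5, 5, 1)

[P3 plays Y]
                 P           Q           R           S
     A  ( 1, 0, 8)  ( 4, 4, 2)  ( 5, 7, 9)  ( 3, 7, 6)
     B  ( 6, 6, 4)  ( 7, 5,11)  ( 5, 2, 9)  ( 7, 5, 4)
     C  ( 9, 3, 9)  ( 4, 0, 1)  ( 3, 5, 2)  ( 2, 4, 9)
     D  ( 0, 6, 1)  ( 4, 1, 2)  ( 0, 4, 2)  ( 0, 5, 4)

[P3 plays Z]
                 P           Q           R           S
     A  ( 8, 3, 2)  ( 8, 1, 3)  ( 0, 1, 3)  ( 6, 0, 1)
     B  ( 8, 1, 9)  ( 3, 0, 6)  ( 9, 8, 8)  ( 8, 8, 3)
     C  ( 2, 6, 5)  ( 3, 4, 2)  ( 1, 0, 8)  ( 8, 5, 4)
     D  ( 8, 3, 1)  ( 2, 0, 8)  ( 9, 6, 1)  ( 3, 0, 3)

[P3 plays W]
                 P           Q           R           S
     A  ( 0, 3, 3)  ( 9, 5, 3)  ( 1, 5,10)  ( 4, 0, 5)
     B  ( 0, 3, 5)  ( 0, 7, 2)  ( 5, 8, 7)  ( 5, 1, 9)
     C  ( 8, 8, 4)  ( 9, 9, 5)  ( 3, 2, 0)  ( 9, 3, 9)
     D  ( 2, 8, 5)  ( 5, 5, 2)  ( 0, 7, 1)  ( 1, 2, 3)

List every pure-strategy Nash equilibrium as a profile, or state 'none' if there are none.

(A,P,X): not NE [P2→Q gives 9>7; P3→Y gives 8>4]
(A,P,Y): not NE [P1→C gives 9>1; P2→S gives 7>0]
(A,P,Z): not NE [P3→Y gives 8>2]
(A,P,W): not NE [P1→C gives 8>0; P2→R gives 5>3; P3→Y gives 8>3]
(A,Q,X): not NE [P1→B gives 7>0]
(A,Q,Y): not NE [P1→B gives 7>4; P2→S gives 7>4; P3→X gives 6>2]
(A,Q,Z): not NE [P2→P gives 3>1; P3→X gives 6>3]
(A,Q,W): not NE [P3→X gives 6>3]
(A,R,X): not NE [P1→B gives 7>3; P2→Q gives 9>4; P3→W gives 10>4]
(A,R,Y): not NE [P3→W gives 10>9]
(A,R,Z): not NE [P1→D gives 9>0; P2→P gives 3>1; P3→W gives 10>3]
(A,R,W): not NE [P1→B gives 5>1]
(A,S,X): not NE [P2→Q gives 9>2; P3→Y gives 6>1]
(A,S,Y): not NE [P1→B gives 7>3]
(A,S,Z): not NE [P1→C gives 8>6; P2→P gives 3>0; P3→Y gives 6>1]
(A,S,W): not NE [P1→C gives 9>4; P2→R gives 5>0; P3→Y gives 6>5]
(B,P,X): not NE [P1→A gives 9>8; P2→Q gives 8>4; P3→Z gives 9>2]
(B,P,Y): not NE [P1→C gives 9>6; P3→Z gives 9>4]
(B,P,Z): not NE [P2→S gives 8>1]
(B,P,W): not NE [P1→C gives 8>0; P2→R gives 8>3; P3→Z gives 9>5]
(B,Q,X): not NE [P3→Y gives 11>9]
(B,Q,Y): not NE [P2→P gives 6>5]
(B,Q,Z): not NE [P1→A gives 8>3; P2→S gives 8>0; P3→Y gives 11>6]
(B,Q,W): not NE [P1→C gives 9>0; P2→R gives 8>7; P3→Y gives 11>2]
(B,R,X): not NE [P2→Q gives 8>7; P3→Y gives 9>6]
(B,R,Y): not NE [P2→P gives 6>2]
(B,R,Z): not NE [P3→Y gives 9>8]
(B,R,W): not NE [P3→Y gives 9>7]
(B,S,X): not NE [P1→A gives 7>4; P2→Q gives 8>6; P3→W gives 9>7]
(B,S,Y): not NE [P2→P gives 6>5; P3→W gives 9>4]
(B,S,Z): not NE [P3→W gives 9>3]
(B,S,W): not NE [P1→C gives 9>5; P2→R gives 8>1]
(C,P,X): not NE [P1→A gives 9>4; P2→R gives 7>3; P3→Y gives 9>4]
(C,P,Y): not NE [P2→R gives 5>3]
(C,P,Z): not NE [P1→D gives 8>2; P3→Y gives 9>5]
(C,P,W): not NE [P2→Q gives 9>8; P3→Y gives 9>4]
(C,Q,X): not NE [P1→B gives 7>5; P2→R gives 7>5]
(C,Q,Y): not NE [P1→B gives 7>4; P2→R gives 5>0; P3→X gives 7>1]
(C,Q,Z): not NE [P1→A gives 8>3; P2→P gives 6>4; P3→X gives 7>2]
(C,Q,W): not NE [P3→X gives 7>5]
(C,R,X): not NE [P1→B gives 7>3]
(C,R,Y): not NE [P1→B gives 5>3; P3→Z gives 8>2]
(C,R,Z): not NE [P1→D gives 9>1; P2→P gives 6>0]
(C,R,W): not NE [P1→B gives 5>3; P2→Q gives 9>2; P3→Z gives 8>0]
(C,S,X): not NE [P1→A gives 7>2; P2→R gives 7>5; P3→W gives 9>6]
(C,S,Y): not NE [P1→B gives 7>2; P2→R gives 5>4]
(C,S,Z): not NE [P2→P gives 6>5; P3→W gives 9>4]
(C,S,W): not NE [P2→Q gives 9>3]
(D,P,X): not NE [P1→A gives 9>6; P2→S gives 5>4; P3→W gives 5>0]
(D,P,Y): not NE [P1→C gives 9>0; P3→W gives 5>1]
(D,P,Z): not NE [P2→R gives 6>3; P3→W gives 5>1]
(D,P,W): not NE [P1→C gives 8>2]
(D,Q,X): not NE [P1→B gives 7>3; P2→S gives 5>2]
(D,Q,Y): not NE [P1→B gives 7>4; P2→P gives 6>1; P3→X gives 9>2]
(D,Q,Z): not NE [P1→A gives 8>2; P2→R gives 6>0; P3→X gives 9>8]
(D,Q,W): not NE [P1→C gives 9>5; P2→P gives 8>5; P3→X gives 9>2]
(D,R,X): not NE [P1→B gives 7>2; P2→S gives 5>2]
(D,R,Y): not NE [P1→B gives 5>0; P2→P gives 6>4; P3→X gives 9>2]
(D,R,Z): not NE [P3→X gives 9>1]
(D,R,W): not NE [P1→B gives 5>0; P2→P gives 8>7; P3→X gives 9>1]
(D,S,X): not NE [P1→A gives 7>5; P3→Y gives 4>1]
(D,S,Y): not NE [P1→B gives 7>0; P2→P gives 6>5]
(D,S,Z): not NE [P1→C gives 8>3; P2→R gives 6>0; P3→Y gives 4>3]
(D,S,W): not NE [P1→C gives 9>1; P2→P gives 8>2; P3→Y gives 4>3]

No pure NE.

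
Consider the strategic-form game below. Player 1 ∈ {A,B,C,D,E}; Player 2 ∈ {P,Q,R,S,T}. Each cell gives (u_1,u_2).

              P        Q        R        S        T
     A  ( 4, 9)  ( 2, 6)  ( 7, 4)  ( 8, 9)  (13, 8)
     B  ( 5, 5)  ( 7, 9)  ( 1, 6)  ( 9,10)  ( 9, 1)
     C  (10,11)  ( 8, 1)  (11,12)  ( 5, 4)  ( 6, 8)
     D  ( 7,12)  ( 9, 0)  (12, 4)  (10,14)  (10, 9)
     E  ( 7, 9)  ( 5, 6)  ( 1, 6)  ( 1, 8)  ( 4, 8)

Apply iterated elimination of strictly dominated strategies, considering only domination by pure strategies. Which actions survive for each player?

P1 drop B (D beats it: P:7>5 Q:9>7 R:12>1 S:10>9 T:10>9)
P1 drop E (C beats it: P:10>7 Q:8>5 R:11>1 S:5>1 T:6>4)
P2 drop Q (P beats it: A:9>6 C:11>1 D:12>0)
P2 drop T (P beats it: A:9>8 C:11>8 D:12>9)
P1 drop A (D beats it: P:7>4 R:12>7 S:10>8)
P1→{C,D} P2→{P,R,S}

Survivors P1:{C,D} P2:{P,R,S}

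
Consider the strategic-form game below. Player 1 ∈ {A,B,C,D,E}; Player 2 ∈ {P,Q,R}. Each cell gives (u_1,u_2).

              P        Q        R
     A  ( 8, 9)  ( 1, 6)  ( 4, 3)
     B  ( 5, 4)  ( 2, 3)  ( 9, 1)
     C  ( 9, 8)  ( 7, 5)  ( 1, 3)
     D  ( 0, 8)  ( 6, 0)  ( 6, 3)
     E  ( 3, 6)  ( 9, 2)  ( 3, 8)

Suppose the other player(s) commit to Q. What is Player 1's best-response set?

argmax u_1 = {E}

u_1(A vs Q) = 1
u_1(B vs Q) = 2
u_1(C vs Q) = 7
u_1(D vs Q) = 6
u_1(E vs Q) = 9
max payoff 9 at {E}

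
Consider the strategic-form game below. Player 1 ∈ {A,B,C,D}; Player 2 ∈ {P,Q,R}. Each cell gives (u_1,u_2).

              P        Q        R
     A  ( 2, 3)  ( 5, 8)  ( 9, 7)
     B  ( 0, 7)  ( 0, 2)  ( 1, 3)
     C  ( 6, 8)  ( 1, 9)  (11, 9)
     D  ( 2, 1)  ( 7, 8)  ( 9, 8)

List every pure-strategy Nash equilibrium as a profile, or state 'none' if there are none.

Nash profiles: (C,R), (D,Q)

(A,P): not NE [P1→C gives 6>2; P2→Q gives 8>3]
(A,Q): not NE [P1→D gives 7>5]
(A,R): not NE [P1→C gives 11>9; P2→Q gives 8>7]
(B,P): not NE [P1→C gives 6>0]
(B,Q): not NE [P1→D gives 7>0; P2→P gives 7>2]
(B,R): not NE [P1→C gives 11>1; P2→P gives 7>3]
(C,P): not NE [P2→R gives 9>8]
(C,Q): not NE [P1→D gives 7>1]
(C,R): NE
(D,P): not NE [P1→C gives 6>2; P2→R gives 8>1]
(D,Q): NE
(D,R): not NE [P1→C gives 11>9]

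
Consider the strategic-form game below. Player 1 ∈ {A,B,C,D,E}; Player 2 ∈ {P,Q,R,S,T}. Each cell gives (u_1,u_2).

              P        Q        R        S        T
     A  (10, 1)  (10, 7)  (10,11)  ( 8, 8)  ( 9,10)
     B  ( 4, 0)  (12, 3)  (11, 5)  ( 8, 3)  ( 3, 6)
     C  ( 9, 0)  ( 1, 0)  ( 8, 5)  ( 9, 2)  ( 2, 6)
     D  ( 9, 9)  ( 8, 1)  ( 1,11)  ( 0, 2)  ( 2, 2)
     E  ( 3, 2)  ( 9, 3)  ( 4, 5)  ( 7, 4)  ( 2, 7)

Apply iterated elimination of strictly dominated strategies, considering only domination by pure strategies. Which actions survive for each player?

P1 drop D (A beats it: P:10>9 Q:10>8 R:10>1 S:8>0 T:9>2)
P1 drop E (A beats it: P:10>3 Q:10>9 R:10>4 S:8>7 T:9>2)
P2 drop P (R beats it: A:11>1 B:5>0 C:5>0)
P2 drop Q (R beats it: A:11>7 B:5>3 C:5>0)
P2 drop S (R beats it: A:11>8 B:5>3 C:5>2)
P1 drop C (A beats it: R:10>8 T:9>2)
P1→{A,B} P2→{R,T}

Survivors P1:{A,B} P2:{R,T}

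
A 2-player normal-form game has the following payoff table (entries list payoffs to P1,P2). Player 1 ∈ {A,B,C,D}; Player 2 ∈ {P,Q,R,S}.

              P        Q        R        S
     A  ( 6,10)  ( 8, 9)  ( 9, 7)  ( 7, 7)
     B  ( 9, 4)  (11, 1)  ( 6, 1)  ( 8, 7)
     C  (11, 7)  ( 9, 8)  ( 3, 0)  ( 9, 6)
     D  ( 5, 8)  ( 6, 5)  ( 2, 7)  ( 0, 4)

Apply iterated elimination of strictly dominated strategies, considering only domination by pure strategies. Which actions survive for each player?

P1 drop D (A beats it: P:6>5 Q:8>6 R:9>2 S:7>0)
P2 drop R (P beats it: A:10>7 B:4>1 C:7>0)
P1 drop A (B beats it: P:9>6 Q:11>8 S:8>7)
P1→{B,C} P2→{P,Q,S}

Survivors P1:{B,C} P2:{P,Q,S}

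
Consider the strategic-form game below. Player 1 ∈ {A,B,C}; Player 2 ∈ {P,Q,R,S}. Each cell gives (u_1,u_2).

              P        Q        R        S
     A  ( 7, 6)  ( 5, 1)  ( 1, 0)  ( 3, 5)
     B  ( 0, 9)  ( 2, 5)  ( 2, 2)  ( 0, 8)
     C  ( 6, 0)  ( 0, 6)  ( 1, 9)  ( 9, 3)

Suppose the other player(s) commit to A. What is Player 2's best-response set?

u_2(P vs A) = 6
u_2(Q vs A) = 1
u_2(R vs A) = 0
u_2(S vs A) = 5
max payoff 6 at {P}

P2 best: {P}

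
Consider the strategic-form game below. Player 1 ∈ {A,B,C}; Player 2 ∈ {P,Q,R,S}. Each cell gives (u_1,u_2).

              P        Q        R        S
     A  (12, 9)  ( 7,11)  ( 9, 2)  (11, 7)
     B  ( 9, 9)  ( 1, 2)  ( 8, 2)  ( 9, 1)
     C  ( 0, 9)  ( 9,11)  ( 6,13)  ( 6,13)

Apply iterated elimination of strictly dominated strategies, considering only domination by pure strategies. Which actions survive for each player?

P1 drop B (A beats it: P:12>9 Q:7>1 R:9>8 S:11>9)
P2 drop P (Q beats it: A:11>9 C:11>9)
P1→{A,C} P2→{Q,R,S}

Survivors P1:{A,C} P2:{Q,R,S}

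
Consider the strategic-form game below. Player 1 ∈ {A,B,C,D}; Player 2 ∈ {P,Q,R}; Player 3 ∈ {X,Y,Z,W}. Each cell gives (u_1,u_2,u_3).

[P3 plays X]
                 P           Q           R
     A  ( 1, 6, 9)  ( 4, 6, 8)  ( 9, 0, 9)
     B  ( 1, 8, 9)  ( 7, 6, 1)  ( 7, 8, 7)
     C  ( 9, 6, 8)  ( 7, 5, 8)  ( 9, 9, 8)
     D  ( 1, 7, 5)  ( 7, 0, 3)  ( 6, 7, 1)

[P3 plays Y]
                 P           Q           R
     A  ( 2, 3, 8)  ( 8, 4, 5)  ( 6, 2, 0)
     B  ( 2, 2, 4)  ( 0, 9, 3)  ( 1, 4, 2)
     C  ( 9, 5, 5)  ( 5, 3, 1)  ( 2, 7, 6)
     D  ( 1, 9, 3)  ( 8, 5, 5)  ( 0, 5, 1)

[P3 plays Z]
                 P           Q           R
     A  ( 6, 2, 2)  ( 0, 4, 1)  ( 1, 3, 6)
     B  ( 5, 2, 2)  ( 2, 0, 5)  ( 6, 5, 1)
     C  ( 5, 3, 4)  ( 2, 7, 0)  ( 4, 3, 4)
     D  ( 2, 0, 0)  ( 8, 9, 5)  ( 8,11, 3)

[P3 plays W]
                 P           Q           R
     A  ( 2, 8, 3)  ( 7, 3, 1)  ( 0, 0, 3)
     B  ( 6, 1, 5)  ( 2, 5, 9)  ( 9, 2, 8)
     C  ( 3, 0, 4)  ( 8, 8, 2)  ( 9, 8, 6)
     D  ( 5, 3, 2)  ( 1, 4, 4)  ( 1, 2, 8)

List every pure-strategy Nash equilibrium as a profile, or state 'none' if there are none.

Nash profiles: (C,R,X)

(A,P,X): not NE [P1→C gives 9>1]
(A,P,Y): not NE [P1→C gives 9>2; P2→Q gives 4>3; P3→X gives 9>8]
(A,P,Z): not NE [P2→Q gives 4>2; P3→X gives 9>2]
(A,P,W): not NE [P1→B gives 6>2; P3→X gives 9>3]
(A,Q,X): not NE [P1→D gives 7>4]
(A,Q,Y): not NE [P3→X gives 8>5]
(A,Q,Z): not NE [P1→D gives 8>0; P3→X gives 8>1]
(A,Q,W): not NE [P1→C gives 8>7; P2→P gives 8>3; P3→X gives 8>1]
(A,R,X): not NE [P2→Q gives 6>0]
(A,R,Y): not NE [P2→Q gives 4>2; P3→X gives 9>0]
(A,R,Z): not NE [P1→D gives 8>1; P2→Q gives 4>3; P3→X gives 9>6]
(A,R,W): not NE [P1→C gives 9>0; P2→P gives 8>0; P3→X gives 9>3]
(B,P,X): not NE [P1→C gives 9>1]
(B,P,Y): not NE [P1→C gives 9>2; P2→Q gives 9>2; P3→X gives 9>4]
(B,P,Z): not NE [P1→A gives 6>5; P2→R gives 5>2; P3→X gives 9>2]
(B,P,W): not NE [P2→Q gives 5>1; P3→X gives 9>5]
(B,Q,X): not NE [P2→R gives 8>6; P3→W gives 9>1]
(B,Q,Y): not NE [P1→D gives 8>0; P3→W gives 9>3]
(B,Q,Z): not NE [P1→D gives 8>2; P2→R gives 5>0; P3→W gives 9>5]
(B,Q,W): not NE [P1→C gives 8>2]
(B,R,X): not NE [P1→C gives 9>7; P3→W gives 8>7]
(B,R,Y): not NE [P1→A gives 6>1; P2→Q gives 9>4; P3→W gives 8>2]
(B,R,Z): not NE [P1→D gives 8>6; P3→W gives 8>1]
(B,R,W): not NE [P2→Q gives 5>2]
(C,P,X): not NE [P2→R gives 9>6]
(C,P,Y): not NE [P2→R gives 7>5; P3→X gives 8>5]
(C,P,Z): not NE [P1→A gives 6>5; P2→Q gives 7>3; P3→X gives 8>4]
(C,P,W): not NE [P1→B gives 6>3; P2→R gives 8>0; P3→X gives 8>4]
(C,Q,X): not NE [P2→R gives 9>5]
(C,Q,Y): not NE [P1→D gives 8>5; P2→R gives 7>3; P3→X gives 8>1]
(C,Q,Z): not NE [P1→D gives 8>2; P3→X gives 8>0]
(C,Q,W): not NE [P3→X gives 8>2]
(C,R,X): NE
(C,R,Y): not NE [P1→A gives 6>2; P3→X gives 8>6]
(C,R,Z): not NE [P1→D gives 8>4; P2→Q gives 7>3; P3→X gives 8>4]
(C,R,W): not NE [P3→X gives 8>6]
(D,P,X): not NE [P1→C gives 9>1]
(D,P,Y): not NE [P1→C gives 9>1; P3→X gives 5>3]
(D,P,Z): not NE [P1→A gives 6>2; P2→R gives 11>0; P3→X gives 5>0]
(D,P,W): not NE [P1→B gives 6>5; P2→Q gives 4>3; P3→X gives 5>2]
(D,Q,X): not NE [P2→R gives 7>0; P3→Z gives 5>3]
(D,Q,Y): not NE [P2→P gives 9>5]
(D,Q,Z): not NE [P2→R gives 11>9]
(D,Q,W): not NE [P1→C gives 8>1; P3→Z gives 5>4]
(D,R,X): not NE [P1→C gives 9>6; P3→W gives 8>1]
(D,R,Y): not NE [P1→A gives 6>0; P2→P gives 9>5; P3→W gives 8>1]
(D,R,Z): not NE [P3→W gives 8>3]
(D,R,W): not NE [P1→C gives 9>1; P2→Q gives 4>2]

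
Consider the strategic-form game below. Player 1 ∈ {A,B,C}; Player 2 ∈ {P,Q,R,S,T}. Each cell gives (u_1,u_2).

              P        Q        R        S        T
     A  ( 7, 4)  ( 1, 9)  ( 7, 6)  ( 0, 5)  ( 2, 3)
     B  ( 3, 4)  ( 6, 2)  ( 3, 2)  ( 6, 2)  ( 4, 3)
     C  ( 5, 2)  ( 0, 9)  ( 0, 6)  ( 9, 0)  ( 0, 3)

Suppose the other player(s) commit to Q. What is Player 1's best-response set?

u_1(A vs Q) = 1
u_1(B vs Q) = 6
u_1(C vs Q) = 0
max payoff 6 at {B}

BR_1 = {B}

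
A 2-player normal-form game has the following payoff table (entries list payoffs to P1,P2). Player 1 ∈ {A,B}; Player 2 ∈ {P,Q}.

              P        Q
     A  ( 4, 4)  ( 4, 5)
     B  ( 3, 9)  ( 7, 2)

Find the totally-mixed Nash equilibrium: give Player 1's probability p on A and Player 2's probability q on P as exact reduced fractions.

P1 indiff ⇒ q·4+(1-q)·4 = q·3+(1-q)·7 ⇒ q(1) = (1-q)(3) ⇒ q = 3/4
P2 indiff ⇒ p·4+(1-p)·9 = p·5+(1-p)·2 ⇒ p(-1) = (1-p)(-7) ⇒ p = 7/8

P1 mixes 7/8 on A; P2 mixes 3/4 on P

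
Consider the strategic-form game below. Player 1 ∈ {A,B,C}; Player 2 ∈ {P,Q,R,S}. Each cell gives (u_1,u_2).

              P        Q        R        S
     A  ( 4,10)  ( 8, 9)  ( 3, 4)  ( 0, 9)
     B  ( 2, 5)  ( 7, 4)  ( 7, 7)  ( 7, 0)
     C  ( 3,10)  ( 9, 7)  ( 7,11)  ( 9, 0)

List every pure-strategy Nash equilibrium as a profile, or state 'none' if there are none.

NE set: (A,P), (B,R), (C,R)

(A,P): NE
(A,Q): not NE [P1→C gives 9>8; P2→P gives 10>9]
(A,R): not NE [P1→C gives 7>3; P2→P gives 10>4]
(A,S): not NE [P1→C gives 9>0; P2→P gives 10>9]
(B,P): not NE [P1→A gives 4>2; P2→R gives 7>5]
(B,Q): not NE [P1→C gives 9>7; P2→R gives 7>4]
(B,R): NE
(B,S): not NE [P1→C gives 9>7; P2→R gives 7>0]
(C,P): not NE [P1→A gives 4>3; P2→R gives 11>10]
(C,Q): not NE [P2→R gives 11>7]
(C,R): NE
(C,S): not NE [P2→R gives 11>0]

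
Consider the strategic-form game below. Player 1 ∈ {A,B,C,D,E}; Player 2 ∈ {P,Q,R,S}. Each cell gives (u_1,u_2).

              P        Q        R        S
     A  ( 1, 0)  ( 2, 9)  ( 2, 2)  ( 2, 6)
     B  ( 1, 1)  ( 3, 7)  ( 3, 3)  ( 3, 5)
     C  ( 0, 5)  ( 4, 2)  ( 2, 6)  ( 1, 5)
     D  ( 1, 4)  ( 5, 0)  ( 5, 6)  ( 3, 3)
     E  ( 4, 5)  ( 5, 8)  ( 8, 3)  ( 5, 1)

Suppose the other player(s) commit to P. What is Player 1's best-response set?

u_1(A vs P) = 1
u_1(B vs P) = 1
u_1(C vs P) = 0
u_1(D vs P) = 1
u_1(E vs P) = 4
max payoff 4 at {E}

argmax u_1 = {E}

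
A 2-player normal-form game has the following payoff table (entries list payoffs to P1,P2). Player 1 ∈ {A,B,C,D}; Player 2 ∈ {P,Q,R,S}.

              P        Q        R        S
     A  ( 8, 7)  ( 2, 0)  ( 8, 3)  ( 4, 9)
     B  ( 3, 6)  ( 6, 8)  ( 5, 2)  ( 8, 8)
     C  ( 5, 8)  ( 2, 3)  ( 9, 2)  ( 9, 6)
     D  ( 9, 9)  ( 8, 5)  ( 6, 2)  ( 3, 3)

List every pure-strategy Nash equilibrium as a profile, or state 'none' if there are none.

(A,P): not NE [P1→D gives 9>8; P2→S gives 9>7]
(A,Q): not NE [P1→D gives 8>2; P2→S gives 9>0]
(A,R): not NE [P1→C gives 9>8; P2→S gives 9>3]
(A,S): not NE [P1→C gives 9>4]
(B,P): not NE [P1→D gives 9>3; P2→S gives 8>6]
(B,Q): not NE [P1→D gives 8>6]
(B,R): not NE [P1→C gives 9>5; P2→S gives 8>2]
(B,S): not NE [P1→C gives 9>8]
(C,P): not NE [P1→D gives 9>5]
(C,Q): not NE [P1→D gives 8>2; P2→P gives 8>3]
(C,R): not NE [P2→P gives 8>2]
(C,S): not NE [P2→P gives 8>6]
(D,P): NE
(D,Q): not NE [P2→P gives 9>5]
(D,R): not NE [P1→C gives 9>6; P2→P gives 9>2]
(D,S): not NE [P1→C gives 9>3; P2→P gives 9>3]

Nash profiles: (D,P)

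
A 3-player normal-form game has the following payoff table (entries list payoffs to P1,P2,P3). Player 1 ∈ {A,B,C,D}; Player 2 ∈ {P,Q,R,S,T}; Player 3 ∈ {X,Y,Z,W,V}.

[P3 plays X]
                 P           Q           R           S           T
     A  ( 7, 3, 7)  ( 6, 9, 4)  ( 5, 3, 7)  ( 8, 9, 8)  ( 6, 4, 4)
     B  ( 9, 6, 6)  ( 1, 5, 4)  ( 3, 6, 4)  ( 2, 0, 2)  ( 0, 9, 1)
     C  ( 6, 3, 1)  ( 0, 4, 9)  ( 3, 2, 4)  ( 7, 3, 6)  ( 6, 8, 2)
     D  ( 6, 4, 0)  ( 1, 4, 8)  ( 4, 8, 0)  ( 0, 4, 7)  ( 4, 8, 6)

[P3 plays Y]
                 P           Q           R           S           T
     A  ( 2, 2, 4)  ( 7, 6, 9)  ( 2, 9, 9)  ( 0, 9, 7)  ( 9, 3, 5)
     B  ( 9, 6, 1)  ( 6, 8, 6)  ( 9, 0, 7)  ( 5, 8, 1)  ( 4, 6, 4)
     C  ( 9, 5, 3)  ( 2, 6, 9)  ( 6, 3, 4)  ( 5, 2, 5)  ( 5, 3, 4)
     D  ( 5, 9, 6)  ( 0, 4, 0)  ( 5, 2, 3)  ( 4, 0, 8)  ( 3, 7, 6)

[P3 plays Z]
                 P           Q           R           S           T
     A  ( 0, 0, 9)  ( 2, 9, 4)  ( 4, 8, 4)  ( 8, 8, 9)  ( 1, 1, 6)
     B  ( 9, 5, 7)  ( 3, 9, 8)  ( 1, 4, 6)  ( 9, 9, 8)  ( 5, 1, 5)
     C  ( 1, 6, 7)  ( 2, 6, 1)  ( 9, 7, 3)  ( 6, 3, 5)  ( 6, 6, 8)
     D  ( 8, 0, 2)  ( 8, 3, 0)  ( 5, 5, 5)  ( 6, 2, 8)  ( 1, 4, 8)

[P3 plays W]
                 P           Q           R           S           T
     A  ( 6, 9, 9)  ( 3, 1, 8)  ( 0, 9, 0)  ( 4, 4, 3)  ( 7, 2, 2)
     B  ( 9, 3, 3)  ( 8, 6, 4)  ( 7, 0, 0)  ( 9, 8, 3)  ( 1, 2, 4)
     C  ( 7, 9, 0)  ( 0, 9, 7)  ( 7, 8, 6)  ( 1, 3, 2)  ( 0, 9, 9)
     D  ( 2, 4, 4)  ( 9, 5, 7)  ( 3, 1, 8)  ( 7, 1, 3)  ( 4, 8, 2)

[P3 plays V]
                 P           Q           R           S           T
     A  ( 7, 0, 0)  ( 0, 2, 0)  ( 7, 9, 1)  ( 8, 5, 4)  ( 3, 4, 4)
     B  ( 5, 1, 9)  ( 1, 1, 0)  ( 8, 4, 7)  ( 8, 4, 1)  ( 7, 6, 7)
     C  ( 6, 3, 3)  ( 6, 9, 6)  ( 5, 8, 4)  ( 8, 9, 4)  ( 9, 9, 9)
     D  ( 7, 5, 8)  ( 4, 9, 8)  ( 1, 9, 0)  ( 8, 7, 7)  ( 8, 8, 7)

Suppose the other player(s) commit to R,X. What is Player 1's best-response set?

u_1(A vs R,X) = 5
u_1(B vs R,X) = 3
u_1(C vs R,X) = 3
u_1(D vs R,X) = 4
max payoff 5 at {A}

argmax u_1 = {A}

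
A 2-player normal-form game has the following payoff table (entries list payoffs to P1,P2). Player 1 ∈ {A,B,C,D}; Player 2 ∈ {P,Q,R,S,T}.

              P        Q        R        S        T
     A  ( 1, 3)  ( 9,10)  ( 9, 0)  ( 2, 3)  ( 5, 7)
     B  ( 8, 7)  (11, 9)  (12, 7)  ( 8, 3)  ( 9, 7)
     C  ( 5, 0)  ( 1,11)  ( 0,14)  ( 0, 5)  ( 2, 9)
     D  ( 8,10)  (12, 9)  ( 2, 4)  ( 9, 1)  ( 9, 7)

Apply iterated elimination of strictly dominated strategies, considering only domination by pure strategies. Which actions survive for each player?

Remaining: P1:{B,D} P2:{P,Q}

P1 drop A (B beats it: P:8>1 Q:11>9 R:12>9 S:8>2 T:9>5)
P1 drop C (B beats it: P:8>5 Q:11>1 R:12>0 S:8>0 T:9>2)
P2 drop R (Q beats it: B:9>7 D:9>4)
P2 drop S (P beats it: B:7>3 D:10>1)
P2 drop T (Q beats it: B:9>7 D:9>7)
P1→{B,D} P2→{P,Q}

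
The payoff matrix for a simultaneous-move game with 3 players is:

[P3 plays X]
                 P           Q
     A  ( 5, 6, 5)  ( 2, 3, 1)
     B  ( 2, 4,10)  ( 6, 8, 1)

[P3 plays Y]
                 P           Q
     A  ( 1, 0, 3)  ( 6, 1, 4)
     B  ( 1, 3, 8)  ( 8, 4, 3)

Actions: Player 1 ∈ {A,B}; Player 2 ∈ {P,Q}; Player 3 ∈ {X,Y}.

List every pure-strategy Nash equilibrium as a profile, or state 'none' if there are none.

PSNE = {(A,P,X), (B,Q,Y)}

(A,P,X): NE
(A,P,Y): not NE [P2→Q gives 1>0; P3→X gives 5>3]
(A,Q,X): not NE [P1→B gives 6>2; P2→P gives 6>3; P3→Y gives 4>1]
(A,Q,Y): not NE [P1→B gives 8>6]
(B,P,X): not NE [P1→A gives 5>2; P2→Q gives 8>4]
(B,P,Y): not NE [P2→Q gives 4>3; P3→X gives 10>8]
(B,Q,X): not NE [P3→Y gives 3>1]
(B,Q,Y): NE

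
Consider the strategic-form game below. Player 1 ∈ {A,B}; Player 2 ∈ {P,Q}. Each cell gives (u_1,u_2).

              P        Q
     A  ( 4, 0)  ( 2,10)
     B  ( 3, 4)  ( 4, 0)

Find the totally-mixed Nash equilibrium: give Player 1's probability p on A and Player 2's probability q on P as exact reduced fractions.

p=2/7, q=2/3

P1 indiff ⇒ q·4+(1-q)·2 = q·3+(1-q)·4 ⇒ q(1) = (1-q)(2) ⇒ q = 2/3
P2 indiff ⇒ p·0+(1-p)·4 = p·10+(1-p)·0 ⇒ p(-10) = (1-p)(-4) ⇒ p = 2/7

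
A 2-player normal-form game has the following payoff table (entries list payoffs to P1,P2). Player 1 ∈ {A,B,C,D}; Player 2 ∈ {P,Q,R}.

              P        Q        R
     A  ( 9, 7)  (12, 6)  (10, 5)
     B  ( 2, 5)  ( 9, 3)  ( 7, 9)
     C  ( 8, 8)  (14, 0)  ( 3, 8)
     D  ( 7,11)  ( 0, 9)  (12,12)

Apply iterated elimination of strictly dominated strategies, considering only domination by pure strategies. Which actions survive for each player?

Survivors P1:{A,D} P2:{P,R}

P1 drop B (A beats it: P:9>2 Q:12>9 R:10>7)
P2 drop Q (P beats it: A:7>6 C:8>0 D:11>9)
P1 drop C (A beats it: P:9>8 R:10>3)
P1→{A,D} P2→{P,R}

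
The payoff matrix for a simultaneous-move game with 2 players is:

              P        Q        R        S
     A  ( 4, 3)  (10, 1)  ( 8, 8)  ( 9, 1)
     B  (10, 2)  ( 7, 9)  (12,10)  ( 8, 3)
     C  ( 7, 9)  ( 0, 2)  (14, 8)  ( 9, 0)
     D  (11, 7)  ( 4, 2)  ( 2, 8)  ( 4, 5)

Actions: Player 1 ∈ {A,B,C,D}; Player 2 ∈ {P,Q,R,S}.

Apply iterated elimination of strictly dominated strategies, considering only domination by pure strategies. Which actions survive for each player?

P2 drop Q (R beats it: A:8>1 B:10>9 C:8>2 D:8>2)
P2 drop S (R beats it: A:8>1 B:10>3 C:8>0 D:8>5)
P1 drop A (B beats it: P:10>4 R:12>8)
P1→{B,C,D} P2→{P,R}

Remaining: P1:{B,C,D} P2:{P,R}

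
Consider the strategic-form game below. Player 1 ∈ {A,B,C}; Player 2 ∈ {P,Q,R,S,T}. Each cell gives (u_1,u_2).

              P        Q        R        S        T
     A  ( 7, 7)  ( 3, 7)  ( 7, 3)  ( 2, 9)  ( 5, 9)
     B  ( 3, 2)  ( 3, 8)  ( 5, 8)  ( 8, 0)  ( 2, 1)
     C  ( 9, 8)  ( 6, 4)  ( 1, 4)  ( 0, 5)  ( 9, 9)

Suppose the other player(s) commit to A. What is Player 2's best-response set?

argmax u_2 = {S,T}

u_2(P vs A) = 7
u_2(Q vs A) = 7
u_2(R vs A) = 3
u_2(S vs A) = 9
u_2(T vs A) = 9
max payoff 9 at {S,T}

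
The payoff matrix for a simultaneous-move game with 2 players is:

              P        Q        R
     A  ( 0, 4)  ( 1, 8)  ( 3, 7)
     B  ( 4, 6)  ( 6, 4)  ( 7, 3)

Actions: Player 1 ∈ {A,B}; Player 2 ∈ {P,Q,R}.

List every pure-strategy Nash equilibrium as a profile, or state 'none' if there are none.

(A,P): not NE [P1→B gives 4>0; P2→Q gives 8>4]
(A,Q): not NE [P1→B gives 6>1]
(A,R): not NE [P1→B gives 7>3; P2→Q gives 8>7]
(B,P): NE
(B,Q): not NE [P2→P gives 6>4]
(B,R): not NE [P2→P gives 6>3]

PSNE = {(B,P)}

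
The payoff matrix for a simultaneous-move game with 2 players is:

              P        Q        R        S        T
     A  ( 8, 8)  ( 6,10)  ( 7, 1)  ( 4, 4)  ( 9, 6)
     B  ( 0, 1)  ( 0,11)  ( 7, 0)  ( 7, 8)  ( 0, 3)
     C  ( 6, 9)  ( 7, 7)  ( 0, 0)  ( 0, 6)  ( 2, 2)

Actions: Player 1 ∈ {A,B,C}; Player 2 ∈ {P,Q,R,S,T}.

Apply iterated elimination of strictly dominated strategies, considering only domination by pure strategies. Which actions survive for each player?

P2 drop R (P beats it: A:8>1 B:1>0 C:9>0)
P2 drop S (Q beats it: A:10>4 B:11>8 C:7>6)
P1 drop B (A beats it: P:8>0 Q:6>0 T:9>0)
P2 drop T (P beats it: A:8>6 C:9>2)
P1→{A,C} P2→{P,Q}

Survivors P1:{A,C} P2:{P,Q}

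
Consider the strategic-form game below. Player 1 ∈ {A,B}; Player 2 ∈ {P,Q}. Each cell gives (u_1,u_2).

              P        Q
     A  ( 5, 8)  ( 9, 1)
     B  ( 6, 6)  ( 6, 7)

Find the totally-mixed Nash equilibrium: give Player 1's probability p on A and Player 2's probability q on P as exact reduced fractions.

(p,q) = (1/8, 3/4)

P1 indiff ⇒ q·5+(1-q)·9 = q·6+(1-q)·6 ⇒ q(-1) = (1-q)(-3) ⇒ q = 3/4
P2 indiff ⇒ p·8+(1-p)·6 = p·1+(1-p)·7 ⇒ p(7) = (1-p)(1) ⇒ p = 1/8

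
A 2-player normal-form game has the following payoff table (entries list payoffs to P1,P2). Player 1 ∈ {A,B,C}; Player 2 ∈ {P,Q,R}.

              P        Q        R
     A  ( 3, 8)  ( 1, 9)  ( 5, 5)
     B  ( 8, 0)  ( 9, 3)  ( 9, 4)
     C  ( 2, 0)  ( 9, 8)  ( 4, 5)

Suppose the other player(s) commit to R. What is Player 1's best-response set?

u_1(A vs R) = 5
u_1(B vs R) = 9
u_1(C vs R) = 4
max payoff 9 at {B}

argmax u_1 = {B}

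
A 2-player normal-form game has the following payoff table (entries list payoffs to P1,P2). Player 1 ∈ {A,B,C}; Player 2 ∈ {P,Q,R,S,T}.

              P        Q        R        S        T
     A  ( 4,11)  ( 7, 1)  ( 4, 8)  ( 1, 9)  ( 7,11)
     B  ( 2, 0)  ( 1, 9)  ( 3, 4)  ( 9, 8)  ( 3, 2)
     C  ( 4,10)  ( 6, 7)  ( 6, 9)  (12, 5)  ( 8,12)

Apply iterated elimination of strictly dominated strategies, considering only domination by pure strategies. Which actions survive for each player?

P1 drop B (C beats it: P:4>2 Q:6>1 R:6>3 S:12>9 T:8>3)
P2 drop Q (P beats it: A:11>1 C:10>7)
P2 drop R (P beats it: A:11>8 C:10>9)
P2 drop S (P beats it: A:11>9 C:10>5)
P1→{A,C} P2→{P,T}

Survivors P1:{A,C} P2:{P,T}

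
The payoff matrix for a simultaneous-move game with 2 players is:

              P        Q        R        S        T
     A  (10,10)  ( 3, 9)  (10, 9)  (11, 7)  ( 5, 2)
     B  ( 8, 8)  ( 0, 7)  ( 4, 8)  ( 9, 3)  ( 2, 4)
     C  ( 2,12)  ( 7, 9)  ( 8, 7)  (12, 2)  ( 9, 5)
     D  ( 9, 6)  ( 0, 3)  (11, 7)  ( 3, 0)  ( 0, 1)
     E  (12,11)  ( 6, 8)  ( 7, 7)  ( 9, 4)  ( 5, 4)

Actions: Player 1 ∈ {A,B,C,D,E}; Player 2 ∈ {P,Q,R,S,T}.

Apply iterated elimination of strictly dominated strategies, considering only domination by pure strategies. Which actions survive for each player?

P1 drop B (A beats it: P:10>8 Q:3>0 R:10>4 S:11>9 T:5>2)
P2 drop Q (P beats it: A:10>9 C:12>9 D:6>3 E:11>8)
P2 drop S (P beats it: A:10>7 C:12>2 D:6>0 E:11>4)
P2 drop T (P beats it: A:10>2 C:12>5 D:6>1 E:11>4)
P1 drop C (A beats it: P:10>2 R:10>8)
P1→{A,D,E} P2→{P,R}

Survivors P1:{A,D,E} P2:{P,R}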